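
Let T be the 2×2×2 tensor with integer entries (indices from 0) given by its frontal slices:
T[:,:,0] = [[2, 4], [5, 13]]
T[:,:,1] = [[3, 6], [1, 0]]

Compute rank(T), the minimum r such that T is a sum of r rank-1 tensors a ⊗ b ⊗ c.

Lower bound: the mode-3 unfolding of T (rows indexed by k, columns by (i,j) = (0,0), (0,1), (1,0), (1,1)) is [[2, 4, 5, 13], [3, 6, 1, 0]].
There the 2×2 minor on rows k ∈ {0, 1}, columns (i,j) ∈ {(0,0), (1,0)} is det [[2, 5], [3, 1]] = -13 ≠ 0, so this unfolding has rank ≥ 2; CP rank is at least every unfolding rank, so rank(T) ≥ 2. (This is only a lower bound: in general the CP rank may exceed every unfolding rank, so we still need to exhibit 2 rank-1 terms summing to T.)
Upper bound — finding two terms. Write S_k = T[:,:,k] for the frontal slices: S₀ = [[2, 4], [5, 13]], S₁ = [[3, 6], [1, 0]].
If T = a₁ ⊗ b₁ ⊗ c₁ + a₂ ⊗ b₂ ⊗ c₂ then each S_k = c₁[k]·a₁b₁ᵀ + c₂[k]·a₂b₂ᵀ. S₀ and S₁ are linearly independent, so a₁b₁ᵀ and a₂b₂ᵀ must span the same plane of matrices: they are the rank-1 matrices of the form x·S₀ + y·S₁.
det(x·S₀ + y·S₁) is 6·x² + 5·xy − 6·y² = (2·x + 3·y)(3·x − 2·y), vanishing at (x:y) = (3:-2) and (2:3).
M₁ = 3·S₀ − 2·S₁ = [[0, 0], [13, 39]] = 13·[0, 1][1, 3]ᵀ and M₂ = 2·S₀ + 3·S₁ = [[13, 26], [13, 26]] = 13·[1, 1][1, 2]ᵀ, so take a₁ = [0, 1], b₁ = [1, 3], a₂ = [1, 1], b₂ = [1, 2].
Each slice is an integer combination of E₁ = a₁b₁ᵀ and E₂ = a₂b₂ᵀ: S₀ = 3·E₁ + 2·E₂, S₁ = −2·E₁ + 3·E₂; reading off coefficients, c₁ = [3, -2] and c₂ = [2, 3].
Hence T = [0, 1] ⊗ [1, 3] ⊗ [3, -2] + [1, 1] ⊗ [1, 2] ⊗ [2, 3], so rank(T) ≤ 2.
These bounds meet, so rank(T) = 2.
Check entry T[0,0,1] = 3: (0)·(1)·(-2) + (1)·(1)·(3) = 3.

2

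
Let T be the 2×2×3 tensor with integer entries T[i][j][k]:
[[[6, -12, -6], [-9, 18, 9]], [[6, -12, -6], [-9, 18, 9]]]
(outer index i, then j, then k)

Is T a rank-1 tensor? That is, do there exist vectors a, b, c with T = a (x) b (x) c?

Yes

The mode-1 fibre T[:,0,0] = [6, 6] gives a = (1, 1) (primitive direction); the mode-2 fibre T[0,:,0] = [6, -9] gives b = (2, -3); then c[k] = T[0,0,k] / (a[0]·b[0]) = [6, -12, -6] / 2 = (3, -6, -3).
Expanding (1, 1) (x) (2, -3) (x) (3, -6, -3) reproduces all 12 entries of T, so T = (1, 1) (x) (2, -3) (x) (3, -6, -3) and rank(T) ≤ 1.
Equivalently every frontal slice T[:,:,k] is c[k] times the rank-1 matrix (1, 1) (x) (2, -3). So T has rank 1 (it is nonzero).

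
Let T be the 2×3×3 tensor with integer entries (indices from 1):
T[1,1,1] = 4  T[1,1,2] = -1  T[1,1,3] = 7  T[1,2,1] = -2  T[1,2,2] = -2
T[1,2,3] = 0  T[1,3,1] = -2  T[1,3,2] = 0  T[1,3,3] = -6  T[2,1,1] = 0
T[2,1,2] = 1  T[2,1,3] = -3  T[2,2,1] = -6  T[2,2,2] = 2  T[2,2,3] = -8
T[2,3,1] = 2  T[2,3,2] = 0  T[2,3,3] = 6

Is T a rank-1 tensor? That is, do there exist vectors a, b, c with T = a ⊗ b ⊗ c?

No

The mode-2 unfolding of T (rows indexed by j, columns by (i,k) = (1,1), (1,2), (1,3), (2,1), (2,2), (2,3)) is [[4, -1, 7, 0, 1, -3], [-2, -2, 0, -6, 2, -8], [-2, 0, -6, 2, 0, 6]].
There the 3×3 minor on rows j ∈ {1, 2, 3}, columns (i,k) ∈ {(1,1), (1,2), (1,3)} is det [[4, -1, 7], [-2, -2, 0], [-2, 0, -6]] = 32 ≠ 0, so this unfolding has rank ≥ 3; CP rank is at least every unfolding rank, so rank(T) ≥ 3.
In particular rank(T) ≥ 3 > 1, so T is not rank-1.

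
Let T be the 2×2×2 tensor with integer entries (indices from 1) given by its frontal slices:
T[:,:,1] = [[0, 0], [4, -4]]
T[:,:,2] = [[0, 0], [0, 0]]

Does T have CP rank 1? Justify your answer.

Yes

If T = a (x) b (x) c then every fibre of T is a multiple of the corresponding factor, so read the factors off the fibres through the nonzero entry T[2,1,1] = 4.
The mode-1 fibre T[:,1,1] = [0, 4] gives a = [0, 1] (primitive direction); the mode-2 fibre T[2,:,1] = [4, -4] gives b = [1, -1]; then c[k] = T[2,1,k] / (a[2]·b[1]) = [4, 0] / 1 = [4, 0].
Expanding [0, 1] (x) [1, -1] (x) [4, 0] reproduces all 8 entries of T, so T = [0, 1] (x) [1, -1] (x) [4, 0] and rank(T) ≤ 1.
Equivalently every frontal slice T[:,:,k] is c[k] times the rank-1 matrix [0, 1] (x) [1, -1]. So T has rank 1 (it is nonzero).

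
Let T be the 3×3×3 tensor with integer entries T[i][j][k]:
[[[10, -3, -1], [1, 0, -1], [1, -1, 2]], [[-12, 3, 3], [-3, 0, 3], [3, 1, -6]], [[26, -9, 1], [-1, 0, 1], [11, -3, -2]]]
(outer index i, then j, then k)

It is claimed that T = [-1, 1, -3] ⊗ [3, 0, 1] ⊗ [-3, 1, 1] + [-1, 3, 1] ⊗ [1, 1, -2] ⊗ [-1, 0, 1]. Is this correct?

No

Reconstruct entry (0,0,2) from the claimed factors: Σₗ aₗ[0]bₗ[0]cₗ[2] = (-1)·(3)·(1) + (-1)·(1)·(1) = -4, but T[0,0,2] = -1. The claim is false.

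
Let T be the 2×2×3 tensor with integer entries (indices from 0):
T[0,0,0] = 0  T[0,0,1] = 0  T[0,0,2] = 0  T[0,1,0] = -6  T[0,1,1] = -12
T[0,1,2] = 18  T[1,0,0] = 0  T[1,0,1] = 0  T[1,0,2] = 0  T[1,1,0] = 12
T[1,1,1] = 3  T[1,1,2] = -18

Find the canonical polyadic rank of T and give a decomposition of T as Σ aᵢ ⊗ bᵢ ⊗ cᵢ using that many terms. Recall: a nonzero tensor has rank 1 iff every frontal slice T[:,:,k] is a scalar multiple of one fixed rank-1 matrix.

Lower bound: the mode-3 unfolding of T (rows indexed by k, columns by (i,j) = (0,0), (0,1), (1,0), (1,1)) is [[0, -6, 0, 12], [0, -12, 0, 3], [0, 18, 0, -18]].
There the 2×2 minor on rows k ∈ {0, 1}, columns (i,j) ∈ {(0,1), (1,1)} is det [[-6, 12], [-12, 3]] = 126 ≠ 0, so this unfolding has rank ≥ 2; CP rank is at least every unfolding rank, so rank(T) ≥ 2. (Flattening ranks never certify an upper bound on CP rank; for that we must actually write T with 2 rank-1 terms.)
Upper bound — finding two terms. Every mode-2 slice of T is a multiple of one matrix: T[:,j,:] = b[j]·M with b = [0, 1] and M = [[-6, -12, 18], [12, 3, -18]] (rows indexed by i, columns by k). So it suffices to write M as a sum of two rank-1 matrices.
Splitting M by its rows (i = 0, 1), M = [1, 0][-6, -12, 18]ᵀ + [0, 1][12, 3, -18]ᵀ.
Hence T = [1, 0] ⊗ [0, 1] ⊗ [-6, -12, 18] + [0, 1] ⊗ [0, 1] ⊗ [12, 3, -18], so rank(T) ≤ 2.
These bounds meet, so rank(T) = 2.
Check entry T[0,1,0] = -6: (1)·(1)·(-6) + (0)·(1)·(12) = -6.

rank(T) = 2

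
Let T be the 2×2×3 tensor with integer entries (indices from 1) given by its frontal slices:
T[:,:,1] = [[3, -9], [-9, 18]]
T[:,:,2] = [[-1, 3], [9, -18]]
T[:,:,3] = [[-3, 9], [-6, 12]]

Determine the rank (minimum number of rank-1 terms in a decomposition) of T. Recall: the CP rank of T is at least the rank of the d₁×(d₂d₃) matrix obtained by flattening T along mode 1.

Lower bound: the mode-1 unfolding of T (rows indexed by i, columns by (j,k) = (1,1), (1,2), (1,3), (2,1), (2,2), (2,3)) is [[3, -1, -3, -9, 3, 9], [-9, 9, -6, 18, -18, 12]].
There the 2×2 minor on rows i ∈ {1, 2}, columns (j,k) ∈ {(1,1), (1,2)} is det [[3, -1], [-9, 9]] = 18 ≠ 0, so this unfolding has rank ≥ 2; CP rank is at least every unfolding rank, so rank(T) ≥ 2. (Flattening ranks never certify an upper bound on CP rank; for that we must actually write T with 2 rank-1 terms.)
Upper bound — finding two terms. Write S_k = T[:,:,k] for the frontal slices: S₁ = [[3, -9], [-9, 18]], S₂ = [[-1, 3], [9, -18]], S₃ = [[-3, 9], [-6, 12]].
If T = a₁ ⊗ b₁ ⊗ c₁ + a₂ ⊗ b₂ ⊗ c₂ then each S_k = c₁[k]·a₁b₁ᵀ + c₂[k]·a₂b₂ᵀ. S₁ and S₂ are linearly independent, so a₁b₁ᵀ and a₂b₂ᵀ must span the same plane of matrices: they are the rank-1 matrices of the form x·S₁ + y·S₂.
det(x·S₁ + y·S₂) is −27·x² + 36·xy − 9·y² = (-9)·(3·x − y)(x − y), vanishing at (x:y) = (1:3) and (1:1).
M₁ = S₁ + 3·S₂ = [[0, 0], [18, -36]] = 18·(0, 1)(1, -2)ᵀ and M₂ = S₁ + S₂ = [[2, -6], [0, 0]] = 2·(1, 0)(1, -3)ᵀ, so take a₁ = (0, 1), b₁ = (1, -2), a₂ = (1, 0), b₂ = (1, -3).
Each slice is an integer combination of E₁ = a₁b₁ᵀ and E₂ = a₂b₂ᵀ: S₁ = −9·E₁ + 3·E₂, S₂ = 9·E₁ − E₂, S₃ = −6·E₁ − 3·E₂; reading off coefficients, c₁ = (-9, 9, -6) and c₂ = (3, -1, -3).
Hence T = (0, 1) ⊗ (1, -2) ⊗ (-9, 9, -6) + (1, 0) ⊗ (1, -3) ⊗ (3, -1, -3), so rank(T) ≤ 2.
These bounds meet, so rank(T) = 2.

2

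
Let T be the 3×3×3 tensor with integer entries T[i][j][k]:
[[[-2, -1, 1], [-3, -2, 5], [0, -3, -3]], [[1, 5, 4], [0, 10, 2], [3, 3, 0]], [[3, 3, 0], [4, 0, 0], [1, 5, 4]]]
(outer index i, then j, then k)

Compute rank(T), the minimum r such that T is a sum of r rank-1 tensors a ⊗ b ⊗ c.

3

Lower bound: the mode-3 unfolding of T (rows indexed by k, columns by (i,j) = (0,0), (0,1), (0,2), (1,0), (1,1), (1,2), (2,0), (2,1), (2,2)) is [[-2, -3, 0, 1, 0, 3, 3, 4, 1], [-1, -2, -3, 5, 10, 3, 3, 0, 5], [1, 5, -3, 4, 2, 0, 0, 0, 4]].
There the 3×3 minor on rows k ∈ {0, 1, 2}, columns (i,j) ∈ {(0,0), (0,1), (0,2)} is det [[-2, -3, 0], [-1, -2, -3], [1, 5, -3]] = -24 ≠ 0, so this unfolding has rank ≥ 3; CP rank is at least every unfolding rank, so rank(T) ≥ 3. (Flattening ranks never certify an upper bound on CP rank; for that we must actually write T with 3 rank-1 terms.)
Upper bound: T is a sum of 3 rank-1 terms, T = [1, -2, -2] ⊗ [1, 1, 1] ⊗ [-1, -2, -1] + [1, -2, 1] ⊗ [0, 1, 0] ⊗ [0, -2, 2] + [1, 1, -1] ⊗ [1, 2, -1] ⊗ [-1, 1, 2] (one valid choice — decompositions are not unique — normalised so each a, b is primitive with positive first nonzero entry; check it by expanding all entries), so rank(T) ≤ 3.
These bounds meet, so rank(T) = 3.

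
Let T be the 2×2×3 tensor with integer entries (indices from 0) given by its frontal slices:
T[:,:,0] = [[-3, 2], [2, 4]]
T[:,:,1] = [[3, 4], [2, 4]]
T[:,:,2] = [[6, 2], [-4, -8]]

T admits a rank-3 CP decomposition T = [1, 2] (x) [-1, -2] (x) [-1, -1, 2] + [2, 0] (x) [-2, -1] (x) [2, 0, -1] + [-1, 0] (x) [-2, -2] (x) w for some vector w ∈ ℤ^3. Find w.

w = [2, 1, 2]

Subtract the known terms from T to get the rank-1 residual R = [-1, 0] (x) [-2, -2] (x) w, so R[i,j,k] = a[i]·b[j]·w[k]. Pick indices with nonzero a[0]·b[0] = (-1)·(-2) = 2. Only the fibre through (0,0,·) is needed: R[0,0,:] = T[0,0,:] − Σₗ aₗ[0]bₗ[0]cₗ = [-3, 3, 6] − (1)·(-1)·[-1, -1, 2] − (2)·(-2)·[2, 0, -1] = [4, 2, 4]. Then w[k] = R[0,0,k] / 2 for each k, giving w = [4, 2, 4] / 2 = [2, 1, 2].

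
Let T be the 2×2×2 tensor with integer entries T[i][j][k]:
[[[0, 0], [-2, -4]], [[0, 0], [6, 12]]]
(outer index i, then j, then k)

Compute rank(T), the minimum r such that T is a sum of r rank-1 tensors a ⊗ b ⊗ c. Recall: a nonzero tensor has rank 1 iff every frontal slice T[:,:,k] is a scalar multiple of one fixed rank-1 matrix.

1

Lower bound: T ≠ 0 (e.g. T[0,1,0] = -2), so rank(T) ≥ 1.
Upper bound: if T = a ⊗ b ⊗ c then every fibre of T is a multiple of the corresponding factor, so read the factors off the fibres through the nonzero entry T[0,1,0] = -2.
The mode-1 fibre T[:,1,0] = [-2, 6] gives a = [1, -3] (primitive direction); the mode-2 fibre T[0,:,0] = [0, -2] gives b = [0, 1]; then c[k] = T[0,1,k] / (a[0]·b[1]) = [-2, -4] / 1 = [-2, -4].
Expanding [1, -3] ⊗ [0, 1] ⊗ [-2, -4] reproduces all 8 entries of T, so T = [1, -3] ⊗ [0, 1] ⊗ [-2, -4] and rank(T) ≤ 1.
These bounds meet, so rank(T) = 1.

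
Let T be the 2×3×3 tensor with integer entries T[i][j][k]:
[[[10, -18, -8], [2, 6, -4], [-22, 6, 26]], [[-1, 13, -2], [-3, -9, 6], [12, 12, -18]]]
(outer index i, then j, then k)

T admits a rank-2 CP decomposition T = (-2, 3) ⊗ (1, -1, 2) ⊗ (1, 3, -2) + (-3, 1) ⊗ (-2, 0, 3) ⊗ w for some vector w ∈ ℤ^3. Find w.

Subtract the known terms from T to get the rank-1 residual R = (-3, 1) ⊗ (-2, 0, 3) ⊗ w, so R[i,j,k] = a[i]·b[j]·w[k]. Pick indices with nonzero a[0]·b[0] = (-3)·(-2) = 6. Only the fibre through (0,0,·) is needed: R[0,0,:] = T[0,0,:] − Σₗ aₗ[0]bₗ[0]cₗ = [10, -18, -8] − (-2)·(1)·(1, 3, -2) = [12, -12, -12]. Then w[k] = R[0,0,k] / 6 for each k, giving w = [12, -12, -12] / 6 = (2, -2, -2).

w = (2, -2, -2)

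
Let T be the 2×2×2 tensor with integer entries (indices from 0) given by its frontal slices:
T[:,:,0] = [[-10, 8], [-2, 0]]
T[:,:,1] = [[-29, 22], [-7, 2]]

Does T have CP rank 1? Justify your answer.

No

The mode-1 unfolding of T (rows indexed by i, columns by (j,k) = (0,0), (0,1), (1,0), (1,1)) is [[-10, -29, 8, 22], [-2, -7, 0, 2]].
There the 2×2 minor on rows i ∈ {0, 1}, columns (j,k) ∈ {(0,0), (0,1)} is det [[-10, -29], [-2, -7]] = 12 ≠ 0, so this unfolding has rank ≥ 2; CP rank is at least every unfolding rank, so rank(T) ≥ 2.
In particular rank(T) ≥ 2 > 1, so T is not rank-1.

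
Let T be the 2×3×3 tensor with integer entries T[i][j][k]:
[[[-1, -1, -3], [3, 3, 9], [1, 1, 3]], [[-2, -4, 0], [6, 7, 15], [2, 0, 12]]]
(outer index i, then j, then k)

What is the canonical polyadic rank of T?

2

Lower bound: the mode-2 unfolding of T (rows indexed by j, columns by (i,k) = (0,0), (0,1), (0,2), (1,0), (1,1), (1,2)) is [[-1, -1, -3, -2, -4, 0], [3, 3, 9, 6, 7, 15], [1, 1, 3, 2, 0, 12]].
There the 2×2 minor on rows j ∈ {0, 1}, columns (i,k) ∈ {(0,0), (1,1)} is det [[-1, -4], [3, 7]] = 5 ≠ 0, so this unfolding has rank ≥ 2; CP rank is at least every unfolding rank, so rank(T) ≥ 2. (Flattening ranks never certify an upper bound on CP rank; for that we must actually write T with 2 rank-1 terms.)
Upper bound — finding two terms. Write S_k = T[:,:,k] for the frontal slices: S₀ = [[-1, 3, 1], [-2, 6, 2]], S₁ = [[-1, 3, 1], [-4, 7, 0]], S₂ = [[-3, 9, 3], [0, 15, 12]].
If T = a₁ ∘ b₁ ∘ c₁ + a₂ ∘ b₂ ∘ c₂ then each S_k = c₁[k]·a₁b₁ᵀ + c₂[k]·a₂b₂ᵀ. S₀ and S₁ are linearly independent, so a₁b₁ᵀ and a₂b₂ᵀ must span the same plane of matrices: they are the rank-1 matrices of the form x·S₀ + y·S₁.
The 2×2 minor of x·S₀ + y·S₁ on rows {0,1}, columns {0,1} is 5·xy + 5·y² = 5·(y)(x + y), vanishing at (x:y) = (1:0) and (1:-1).
M₁ = S₀ = [[-1, 3, 1], [-2, 6, 2]] = −(1, 2)(1, -3, -1)ᵀ and M₂ = S₀ − S₁ = [[0, 0, 0], [2, -1, 2]] = (0, 1)(2, -1, 2)ᵀ, so take a₁ = (1, 2), b₁ = (1, -3, -1), a₂ = (0, 1), b₂ = (2, -1, 2).
Each slice is an integer combination of E₁ = a₁b₁ᵀ and E₂ = a₂b₂ᵀ: S₀ = −E₁, S₁ = −E₁ − E₂, S₂ = −3·E₁ + 3·E₂; reading off coefficients, c₁ = (-1, -1, -3) and c₂ = (0, -1, 3).
Hence T = (1, 2) ∘ (1, -3, -1) ∘ (-1, -1, -3) + (0, 1) ∘ (2, -1, 2) ∘ (0, -1, 3), so rank(T) ≤ 2.
These bounds meet, so rank(T) = 2.
Check entry T[1,2,1] = 0: (2)·(-1)·(-1) + (1)·(2)·(-1) = 0.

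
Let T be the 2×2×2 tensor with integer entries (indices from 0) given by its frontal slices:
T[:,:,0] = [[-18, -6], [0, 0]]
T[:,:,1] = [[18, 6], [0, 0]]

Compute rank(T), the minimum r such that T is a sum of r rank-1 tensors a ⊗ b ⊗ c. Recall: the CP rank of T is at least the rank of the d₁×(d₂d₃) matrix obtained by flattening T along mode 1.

1

Lower bound: T ≠ 0 (e.g. T[0,0,0] = -18), so rank(T) ≥ 1.
Upper bound: the mode-1 fibre T[:,0,0] = [-18, 0] gives a = [1, 0] (primitive direction); the mode-2 fibre T[0,:,0] = [-18, -6] gives b = [3, 1]; then c[k] = T[0,0,k] / (a[0]·b[0]) = [-18, 18] / 3 = [-6, 6].
Expanding [1, 0] ⊗ [3, 1] ⊗ [-6, 6] reproduces all 8 entries of T, so T = [1, 0] ⊗ [3, 1] ⊗ [-6, 6] and rank(T) ≤ 1.
These bounds meet, so rank(T) = 1.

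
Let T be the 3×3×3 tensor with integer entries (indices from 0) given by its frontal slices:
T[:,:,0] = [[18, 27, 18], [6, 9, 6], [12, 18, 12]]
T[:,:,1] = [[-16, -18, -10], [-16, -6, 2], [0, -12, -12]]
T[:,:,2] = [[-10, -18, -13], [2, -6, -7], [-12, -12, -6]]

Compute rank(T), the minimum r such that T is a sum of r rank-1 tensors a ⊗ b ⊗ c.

Lower bound: in the mode-3 unfolding of T (rows indexed by k, columns by (i,j)) the 2×2 minor on rows k ∈ {0, 1}, columns (i,j) ∈ {(0,0), (0,1)} is det [[18, 27], [-16, -18]] = 108 ≠ 0, so that unfolding has rank ≥ 2 and hence rank(T) ≥ 2 (CP rank is at least every unfolding rank, though it can be larger).
Upper bound: with S_k = T[:,:,k], the two rank-1 terms a₁b₁ᵀ, a₂b₂ᵀ are the rank-1 members of the pencil x·S₀ + y·S₁.
The 2×2 minor of x·S₀ + y·S₁ on rows {0,1}, columns {0,1} is 288·xy − 192·y² = 96·(3·x − 2·y)(y), vanishing at (x:y) = (2:3) and (1:0).
M₁ = 2·S₀ + 3·S₁ = [[-12, 0, 6], [-36, 0, 18], [24, 0, -12]] = (-6)·[1, 3, -2][2, 0, -1]ᵀ and M₂ = S₀ = [[18, 27, 18], [6, 9, 6], [12, 18, 12]] = 3·[3, 1, 2][2, 3, 2]ᵀ, so take a₁ = [1, 3, -2], b₁ = [2, 0, -1], a₂ = [3, 1, 2], b₂ = [2, 3, 2].
Each slice is an integer combination of E₁ = a₁b₁ᵀ and E₂ = a₂b₂ᵀ: S₀ = 3·E₂, S₁ = −2·E₁ − 2·E₂, S₂ = E₁ − 2·E₂; reading off coefficients, c₁ = [0, -2, 1] and c₂ = [3, -2, -2].
Hence T = [1, 3, -2] ⊗ [2, 0, -1] ⊗ [0, -2, 1] + [3, 1, 2] ⊗ [2, 3, 2] ⊗ [3, -2, -2], so rank(T) ≤ 2.
These bounds meet, so rank(T) = 2.

2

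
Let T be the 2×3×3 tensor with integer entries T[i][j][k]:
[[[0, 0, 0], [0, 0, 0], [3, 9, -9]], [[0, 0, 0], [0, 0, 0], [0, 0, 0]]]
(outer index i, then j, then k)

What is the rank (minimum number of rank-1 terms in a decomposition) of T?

Lower bound: T ≠ 0 (e.g. T[0,2,0] = 3), so rank(T) ≥ 1.
Upper bound: if T = a ⊗ b ⊗ c then every fibre of T is a multiple of the corresponding factor, so read the factors off the fibres through the nonzero entry T[0,2,0] = 3.
The mode-1 fibre T[:,2,0] = [3, 0] gives a = (1, 0) (primitive direction); the mode-2 fibre T[0,:,0] = [0, 0, 3] gives b = (0, 0, 1); then c[k] = T[0,2,k] / (a[0]·b[2]) = [3, 9, -9] / 1 = (3, 9, -9).
Expanding (1, 0) ⊗ (0, 0, 1) ⊗ (3, 9, -9) reproduces all 18 entries of T, so T = (1, 0) ⊗ (0, 0, 1) ⊗ (3, 9, -9) and rank(T) ≤ 1.
These bounds meet, so rank(T) = 1.
Check entry T[1,2,0] = 0: (0)·(1)·(3) = 0.

1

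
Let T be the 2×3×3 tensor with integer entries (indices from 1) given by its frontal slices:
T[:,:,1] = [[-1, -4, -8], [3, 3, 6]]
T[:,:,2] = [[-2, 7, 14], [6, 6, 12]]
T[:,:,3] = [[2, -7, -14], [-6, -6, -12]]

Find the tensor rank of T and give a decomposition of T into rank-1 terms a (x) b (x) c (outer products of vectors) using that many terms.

rank(T) = 2

Lower bound: the mode-1 unfolding of T (rows indexed by i, columns by (j,k) = (1,1), (1,2), (1,3), (2,1), (2,2), (2,3), (3,1), (3,2), (3,3)) is [[-1, -2, 2, -4, 7, -7, -8, 14, -14], [3, 6, -6, 3, 6, -6, 6, 12, -12]].
There the 2×2 minor on rows i ∈ {1, 2}, columns (j,k) ∈ {(1,1), (2,1)} is det [[-1, -4], [3, 3]] = 9 ≠ 0, so this unfolding has rank ≥ 2; CP rank is at least every unfolding rank, so rank(T) ≥ 2. (This is only a lower bound: in general the CP rank may exceed every unfolding rank, so we still need to exhibit 2 rank-1 terms summing to T.)
Upper bound — finding two terms. Write S_k = T[:,:,k] for the frontal slices: S₁ = [[-1, -4, -8], [3, 3, 6]], S₂ = [[-2, 7, 14], [6, 6, 12]], S₃ = [[2, -7, -14], [-6, -6, -12]].
If T = a₁ (x) b₁ (x) c₁ + a₂ (x) b₂ (x) c₂ then each S_k = c₁[k]·a₁b₁ᵀ + c₂[k]·a₂b₂ᵀ. S₁ and S₂ are linearly independent, so a₁b₁ᵀ and a₂b₂ᵀ must span the same plane of matrices: they are the rank-1 matrices of the form x·S₁ + y·S₂.
The 2×2 minor of x·S₁ + y·S₂ on rows {1,2}, columns {1,2} is 9·x² − 9·xy − 54·y² = 9·(x − 3·y)(x + 2·y), vanishing at (x:y) = (3:1) and (2:-1).
M₁ = 3·S₁ + S₂ = [[-5, -5, -10], [15, 15, 30]] = (-5)·(1, -3)(1, 1, 2)ᵀ and M₂ = 2·S₁ − S₂ = [[0, -15, -30], [0, 0, 0]] = (-15)·(1, 0)(0, 1, 2)ᵀ, so take a₁ = (1, -3), b₁ = (1, 1, 2), a₂ = (1, 0), b₂ = (0, 1, 2).
Each slice is an integer combination of E₁ = a₁b₁ᵀ and E₂ = a₂b₂ᵀ: S₁ = −E₁ − 3·E₂, S₂ = −2·E₁ + 9·E₂, S₃ = 2·E₁ − 9·E₂; reading off coefficients, c₁ = (-1, -2, 2) and c₂ = (-3, 9, -9).
Hence T = (1, -3) (x) (1, 1, 2) (x) (-1, -2, 2) + (1, 0) (x) (0, 1, 2) (x) (-3, 9, -9), so rank(T) ≤ 2.
These bounds meet, so rank(T) = 2.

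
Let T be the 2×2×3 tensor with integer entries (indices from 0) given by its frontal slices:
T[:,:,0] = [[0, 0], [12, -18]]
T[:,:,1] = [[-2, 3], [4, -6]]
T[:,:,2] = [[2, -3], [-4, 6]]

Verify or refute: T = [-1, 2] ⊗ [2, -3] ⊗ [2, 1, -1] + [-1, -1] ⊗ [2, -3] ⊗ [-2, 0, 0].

Yes

Reconstruct entrywise from the claimed factors. For example, T[1,0,2] = -4 and Σₗ aₗ[1]bₗ[0]cₗ[2] = (2)·(2)·(-1) + (-1)·(2)·(0) = -4; checking all 12 entries, every one matches. The claim holds.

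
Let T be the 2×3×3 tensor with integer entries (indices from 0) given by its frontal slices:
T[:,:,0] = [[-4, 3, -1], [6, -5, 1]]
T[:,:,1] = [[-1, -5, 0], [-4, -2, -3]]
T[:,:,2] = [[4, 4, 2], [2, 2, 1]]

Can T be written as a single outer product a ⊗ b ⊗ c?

The mode-3 unfolding of T (rows indexed by k, columns by (i,j) = (0,0), (0,1), (0,2), (1,0), (1,1), (1,2)) is [[-4, 3, -1, 6, -5, 1], [-1, -5, 0, -4, -2, -3], [4, 4, 2, 2, 2, 1]].
There the 3×3 minor on rows k ∈ {0, 1, 2}, columns (i,j) ∈ {(0,0), (0,1), (0,2)} is det [[-4, 3, -1], [-1, -5, 0], [4, 4, 2]] = 30 ≠ 0, so this unfolding has rank ≥ 3; CP rank is at least every unfolding rank, so rank(T) ≥ 3.
In particular rank(T) ≥ 3 > 1, so T is not rank-1.

No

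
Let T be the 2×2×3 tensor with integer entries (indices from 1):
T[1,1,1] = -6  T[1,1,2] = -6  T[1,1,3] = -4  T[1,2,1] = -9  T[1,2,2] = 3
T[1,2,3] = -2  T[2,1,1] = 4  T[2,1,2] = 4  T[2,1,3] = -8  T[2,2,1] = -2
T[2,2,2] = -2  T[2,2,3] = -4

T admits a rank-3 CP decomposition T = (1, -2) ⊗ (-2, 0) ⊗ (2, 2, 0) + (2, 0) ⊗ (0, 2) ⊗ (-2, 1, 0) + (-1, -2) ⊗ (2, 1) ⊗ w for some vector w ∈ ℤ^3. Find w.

Subtract the known terms from T to get the rank-1 residual R = (-1, -2) ⊗ (2, 1) ⊗ w, so R[i,j,k] = a[i]·b[j]·w[k]. Pick indices with nonzero a[1]·b[1] = (-1)·(2) = -2. Only the fibre through (1,1,·) is needed: R[1,1,:] = T[1,1,:] − Σₗ aₗ[1]bₗ[1]cₗ = [-6, -6, -4] − (1)·(-2)·(2, 2, 0) − (2)·(0)·(-2, 1, 0) = [-2, -2, -4]. Then w[k] = R[1,1,k] / -2 for each k, giving w = [-2, -2, -4] / -2 = (1, 1, 2).

w = (1, 1, 2)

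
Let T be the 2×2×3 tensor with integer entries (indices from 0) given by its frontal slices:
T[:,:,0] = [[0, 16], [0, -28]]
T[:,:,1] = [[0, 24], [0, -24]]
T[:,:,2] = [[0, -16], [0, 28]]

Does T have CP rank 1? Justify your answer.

The mode-3 unfolding of T (rows indexed by k, columns by (i,j) = (0,0), (0,1), (1,0), (1,1)) is [[0, 16, 0, -28], [0, 24, 0, -24], [0, -16, 0, 28]].
There the 2×2 minor on rows k ∈ {0, 1}, columns (i,j) ∈ {(0,1), (1,1)} is det [[16, -28], [24, -24]] = 288 ≠ 0, so this unfolding has rank ≥ 2; CP rank is at least every unfolding rank, so rank(T) ≥ 2.
In particular rank(T) ≥ 2 > 1, so T is not rank-1.

No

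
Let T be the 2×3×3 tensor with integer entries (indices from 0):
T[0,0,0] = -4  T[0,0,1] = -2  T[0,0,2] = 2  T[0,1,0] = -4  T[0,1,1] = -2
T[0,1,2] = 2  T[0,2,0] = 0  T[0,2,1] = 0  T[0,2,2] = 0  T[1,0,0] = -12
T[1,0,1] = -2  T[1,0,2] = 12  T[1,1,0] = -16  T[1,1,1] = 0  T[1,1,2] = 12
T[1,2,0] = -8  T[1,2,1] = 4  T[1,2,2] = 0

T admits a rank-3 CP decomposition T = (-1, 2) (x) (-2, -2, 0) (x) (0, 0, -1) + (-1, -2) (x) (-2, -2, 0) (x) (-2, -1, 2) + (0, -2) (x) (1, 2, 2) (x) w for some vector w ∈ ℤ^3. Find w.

Subtract the known terms from T to get the rank-1 residual R = (0, -2) (x) (1, 2, 2) (x) w, so R[i,j,k] = a[i]·b[j]·w[k]. Pick indices with nonzero a[1]·b[0] = (-2)·(1) = -2. Only the fibre through (1,0,·) is needed: R[1,0,:] = T[1,0,:] − Σₗ aₗ[1]bₗ[0]cₗ = [-12, -2, 12] − (2)·(-2)·(0, 0, -1) − (-2)·(-2)·(-2, -1, 2) = [-4, 2, 0]. Then w[k] = R[1,0,k] / -2 for each k, giving w = [-4, 2, 0] / -2 = (2, -1, 0).

w = (2, -1, 0)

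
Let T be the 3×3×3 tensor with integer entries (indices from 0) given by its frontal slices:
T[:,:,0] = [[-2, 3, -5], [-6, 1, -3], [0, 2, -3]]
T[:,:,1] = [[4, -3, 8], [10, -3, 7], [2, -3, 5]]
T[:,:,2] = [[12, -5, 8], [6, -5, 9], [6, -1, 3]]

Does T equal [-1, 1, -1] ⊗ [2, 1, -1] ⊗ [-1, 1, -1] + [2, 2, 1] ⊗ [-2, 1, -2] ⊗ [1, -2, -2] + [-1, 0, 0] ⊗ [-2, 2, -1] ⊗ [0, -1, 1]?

Yes

Reconstruct entrywise from the claimed factors. For example, T[2,1,1] = -3 and Σₗ aₗ[2]bₗ[1]cₗ[1] = (-1)·(1)·(1) + (1)·(1)·(-2) + (0)·(2)·(-1) = -3; checking all 27 entries, every one matches. The claim holds.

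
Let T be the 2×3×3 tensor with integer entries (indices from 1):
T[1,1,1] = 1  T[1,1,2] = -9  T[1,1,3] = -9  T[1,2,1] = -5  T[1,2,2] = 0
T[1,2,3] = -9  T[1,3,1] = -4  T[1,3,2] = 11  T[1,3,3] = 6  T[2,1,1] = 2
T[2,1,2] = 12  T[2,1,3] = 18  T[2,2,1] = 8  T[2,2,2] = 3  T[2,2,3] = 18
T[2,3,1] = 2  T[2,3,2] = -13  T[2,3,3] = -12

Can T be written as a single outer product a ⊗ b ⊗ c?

The mode-3 unfolding of T (rows indexed by k, columns by (i,j) = (1,1), (1,2), (1,3), (2,1), (2,2), (2,3)) is [[1, -5, -4, 2, 8, 2], [-9, 0, 11, 12, 3, -13], [-9, -9, 6, 18, 18, -12]].
There the 2×2 minor on rows k ∈ {1, 2}, columns (i,j) ∈ {(1,1), (1,2)} is det [[1, -5], [-9, 0]] = -45 ≠ 0, so this unfolding has rank ≥ 2; CP rank is at least every unfolding rank, so rank(T) ≥ 2.
In particular rank(T) ≥ 2 > 1, so T is not rank-1.

No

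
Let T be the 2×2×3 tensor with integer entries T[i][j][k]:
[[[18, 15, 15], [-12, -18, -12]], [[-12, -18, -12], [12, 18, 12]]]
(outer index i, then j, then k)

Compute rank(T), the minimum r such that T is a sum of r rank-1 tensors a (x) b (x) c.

2

Lower bound: the mode-3 unfolding of T (rows indexed by k, columns by (i,j) = (0,0), (0,1), (1,0), (1,1)) is [[18, -12, -12, 12], [15, -18, -18, 18], [15, -12, -12, 12]].
There the 2×2 minor on rows k ∈ {0, 1}, columns (i,j) ∈ {(0,0), (0,1)} is det [[18, -12], [15, -18]] = -144 ≠ 0, so this unfolding has rank ≥ 2; CP rank is at least every unfolding rank, so rank(T) ≥ 2. (This is only a lower bound: in general the CP rank may exceed every unfolding rank, so we still need to exhibit 2 rank-1 terms summing to T.)
Upper bound — finding two terms. Write S_k = T[:,:,k] for the frontal slices: S₀ = [[18, -12], [-12, 12]], S₁ = [[15, -18], [-18, 18]], S₂ = [[15, -12], [-12, 12]].
If T = a₁ (x) b₁ (x) c₁ + a₂ (x) b₂ (x) c₂ then each S_k = c₁[k]·a₁b₁ᵀ + c₂[k]·a₂b₂ᵀ. S₀ and S₁ are linearly independent, so a₁b₁ᵀ and a₂b₂ᵀ must span the same plane of matrices: they are the rank-1 matrices of the form x·S₀ + y·S₁.
det(x·S₀ + y·S₁) is 72·x² + 72·xy − 54·y² = 18·(2·x + 3·y)(2·x − y), vanishing at (x:y) = (3:-2) and (1:2).
M₁ = 3·S₀ − 2·S₁ = [[24, 0], [0, 0]] = 24·[1, 0][1, 0]ᵀ and M₂ = S₀ + 2·S₁ = [[48, -48], [-48, 48]] = 48·[1, -1][1, -1]ᵀ, so take a₁ = [1, 0], b₁ = [1, 0], a₂ = [1, -1], b₂ = [1, -1].
Each slice is an integer combination of E₁ = a₁b₁ᵀ and E₂ = a₂b₂ᵀ: S₀ = 6·E₁ + 12·E₂, S₁ = −3·E₁ + 18·E₂, S₂ = 3·E₁ + 12·E₂; reading off coefficients, c₁ = [6, -3, 3] and c₂ = [12, 18, 12].
Hence T = [1, 0] (x) [1, 0] (x) [6, -3, 3] + [1, -1] (x) [1, -1] (x) [12, 18, 12], so rank(T) ≤ 2.
These bounds meet, so rank(T) = 2.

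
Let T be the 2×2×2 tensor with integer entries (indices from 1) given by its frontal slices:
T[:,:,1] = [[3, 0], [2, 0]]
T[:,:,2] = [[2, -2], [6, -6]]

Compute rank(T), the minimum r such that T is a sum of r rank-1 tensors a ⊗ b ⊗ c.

Lower bound: the mode-2 unfolding of T (rows indexed by j, columns by (i,k) = (1,1), (1,2), (2,1), (2,2)) is [[3, 2, 2, 6], [0, -2, 0, -6]].
There the 2×2 minor on rows j ∈ {1, 2}, columns (i,k) ∈ {(1,1), (1,2)} is det [[3, 2], [0, -2]] = -6 ≠ 0, so this unfolding has rank ≥ 2; CP rank is at least every unfolding rank, so rank(T) ≥ 2. (Unfolding ranks only ever bound the CP rank from below — rank(T) can be strictly larger than all of them — so the matching upper bound has to come from an explicit 2-term decomposition.)
Upper bound — finding two terms. Write S_k = T[:,:,k] for the frontal slices: S₁ = [[3, 0], [2, 0]], S₂ = [[2, -2], [6, -6]].
If T = a₁ ⊗ b₁ ⊗ c₁ + a₂ ⊗ b₂ ⊗ c₂ then each S_k = c₁[k]·a₁b₁ᵀ + c₂[k]·a₂b₂ᵀ. S₁ and S₂ are linearly independent, so a₁b₁ᵀ and a₂b₂ᵀ must span the same plane of matrices: they are the rank-1 matrices of the form x·S₁ + y·S₂.
det(x·S₁ + y·S₂) is −14·xy = (-14)·(y)(x), vanishing at (x:y) = (1:0) and (0:1).
M₁ = S₁ = [[3, 0], [2, 0]] = [3, 2][1, 0]ᵀ and M₂ = S₂ = [[2, -2], [6, -6]] = 2·[1, 3][1, -1]ᵀ, so take a₁ = [3, 2], b₁ = [1, 0], a₂ = [1, 3], b₂ = [1, -1].
Each slice is an integer combination of E₁ = a₁b₁ᵀ and E₂ = a₂b₂ᵀ: S₁ = E₁, S₂ = 2·E₂; reading off coefficients, c₁ = [1, 0] and c₂ = [0, 2].
Hence T = [3, 2] ⊗ [1, 0] ⊗ [1, 0] + [1, 3] ⊗ [1, -1] ⊗ [0, 2], so rank(T) ≤ 2.
These bounds meet, so rank(T) = 2.
Check entry T[1,2,1] = 0: (3)·(0)·(1) + (1)·(-1)·(0) = 0.

2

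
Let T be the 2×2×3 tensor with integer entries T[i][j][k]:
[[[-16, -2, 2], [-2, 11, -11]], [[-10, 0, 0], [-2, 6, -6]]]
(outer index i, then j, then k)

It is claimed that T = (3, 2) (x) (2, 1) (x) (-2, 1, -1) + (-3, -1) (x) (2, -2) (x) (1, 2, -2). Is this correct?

No

Reconstruct entry (0,0,0) from the claimed factors: Σₗ aₗ[0]bₗ[0]cₗ[0] = (3)·(2)·(-2) + (-3)·(2)·(1) = -18, but T[0,0,0] = -16. The claim is false.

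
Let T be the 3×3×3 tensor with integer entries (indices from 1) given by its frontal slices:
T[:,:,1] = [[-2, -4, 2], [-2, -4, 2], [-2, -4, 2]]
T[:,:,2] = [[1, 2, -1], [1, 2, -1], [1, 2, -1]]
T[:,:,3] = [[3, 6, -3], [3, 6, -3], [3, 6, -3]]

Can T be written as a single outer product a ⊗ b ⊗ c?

If T = a ⊗ b ⊗ c then every fibre of T is a multiple of the corresponding factor, so read the factors off the fibres through the nonzero entry T[1,1,1] = -2.
The mode-1 fibre T[:,1,1] = [-2, -2, -2] gives a = (1, 1, 1) (primitive direction); the mode-2 fibre T[1,:,1] = [-2, -4, 2] gives b = (1, 2, -1); then c[k] = T[1,1,k] / (a[1]·b[1]) = [-2, 1, 3] / 1 = (-2, 1, 3).
Expanding (1, 1, 1) ⊗ (1, 2, -1) ⊗ (-2, 1, 3) reproduces all 27 entries of T, so T = (1, 1, 1) ⊗ (1, 2, -1) ⊗ (-2, 1, 3) and rank(T) ≤ 1.
Equivalently every frontal slice T[:,:,k] is c[k] times the rank-1 matrix (1, 1, 1) ⊗ (1, 2, -1). So T has rank 1 (it is nonzero).

Yes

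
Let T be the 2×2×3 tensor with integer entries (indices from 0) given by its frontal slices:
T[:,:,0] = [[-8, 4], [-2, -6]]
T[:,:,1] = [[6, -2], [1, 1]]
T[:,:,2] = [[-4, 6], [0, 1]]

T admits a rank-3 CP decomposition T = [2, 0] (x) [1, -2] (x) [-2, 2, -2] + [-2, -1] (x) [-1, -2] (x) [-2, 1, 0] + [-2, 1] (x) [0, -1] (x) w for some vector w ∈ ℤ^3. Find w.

w = [2, 1, -1]

Subtract the known terms from T to get the rank-1 residual R = [-2, 1] (x) [0, -1] (x) w, so R[i,j,k] = a[i]·b[j]·w[k]. Pick indices with nonzero a[0]·b[1] = (-2)·(-1) = 2. Only the fibre through (0,1,·) is needed: R[0,1,:] = T[0,1,:] − Σₗ aₗ[0]bₗ[1]cₗ = [4, -2, 6] − (2)·(-2)·[-2, 2, -2] − (-2)·(-2)·[-2, 1, 0] = [4, 2, -2]. Then w[k] = R[0,1,k] / 2 for each k, giving w = [4, 2, -2] / 2 = [2, 1, -1].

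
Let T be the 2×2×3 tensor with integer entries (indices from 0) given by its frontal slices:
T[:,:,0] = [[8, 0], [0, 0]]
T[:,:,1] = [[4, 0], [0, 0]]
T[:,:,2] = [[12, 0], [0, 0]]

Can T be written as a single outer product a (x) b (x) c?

If T = a (x) b (x) c then every fibre of T is a multiple of the corresponding factor, so read the factors off the fibres through the nonzero entry T[0,0,0] = 8.
The mode-1 fibre T[:,0,0] = [8, 0] gives a = [1, 0] (primitive direction); the mode-2 fibre T[0,:,0] = [8, 0] gives b = [1, 0]; then c[k] = T[0,0,k] / (a[0]·b[0]) = [8, 4, 12] / 1 = [8, 4, 12].
Expanding [1, 0] (x) [1, 0] (x) [8, 4, 12] reproduces all 12 entries of T, so T = [1, 0] (x) [1, 0] (x) [8, 4, 12] and rank(T) ≤ 1.
Equivalently every frontal slice T[:,:,k] is c[k] times the rank-1 matrix [1, 0] (x) [1, 0]. So T has rank 1 (it is nonzero).

Yes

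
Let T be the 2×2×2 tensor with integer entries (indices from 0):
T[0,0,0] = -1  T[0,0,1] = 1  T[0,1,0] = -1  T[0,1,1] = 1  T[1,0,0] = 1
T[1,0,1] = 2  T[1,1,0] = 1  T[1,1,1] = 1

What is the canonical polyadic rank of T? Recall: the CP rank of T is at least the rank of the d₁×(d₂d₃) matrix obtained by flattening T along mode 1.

Lower bound: in the mode-2 unfolding of T (rows indexed by j, columns by (i,k)) the 2×2 minor on rows j ∈ {0, 1}, columns (i,k) ∈ {(0,0), (1,1)} is det [[-1, 2], [-1, 1]] = 1 ≠ 0, so that unfolding has rank ≥ 2 and hence rank(T) ≥ 2 (CP rank is at least every unfolding rank, though it can be larger).
Upper bound: with S_k = T[:,:,k], the two rank-1 terms a₁b₁ᵀ, a₂b₂ᵀ are the rank-1 members of the pencil x·S₀ + y·S₁.
det(x·S₀ + y·S₁) is xy − y² = (x − y)(y), vanishing at (x:y) = (1:1) and (1:0).
M₁ = S₀ + S₁ = [[0, 0], [3, 2]] = (0, 1)(3, 2)ᵀ and M₂ = S₀ = [[-1, -1], [1, 1]] = −(1, -1)(1, 1)ᵀ, so take a₁ = (0, 1), b₁ = (3, 2), a₂ = (1, -1), b₂ = (1, 1).
Each slice is an integer combination of E₁ = a₁b₁ᵀ and E₂ = a₂b₂ᵀ: S₀ = −E₂, S₁ = E₁ + E₂; reading off coefficients, c₁ = (0, 1) and c₂ = (-1, 1).
Hence T = (0, 1) ⊗ (3, 2) ⊗ (0, 1) + (1, -1) ⊗ (1, 1) ⊗ (-1, 1), so rank(T) ≤ 2.
These bounds meet, so rank(T) = 2.

2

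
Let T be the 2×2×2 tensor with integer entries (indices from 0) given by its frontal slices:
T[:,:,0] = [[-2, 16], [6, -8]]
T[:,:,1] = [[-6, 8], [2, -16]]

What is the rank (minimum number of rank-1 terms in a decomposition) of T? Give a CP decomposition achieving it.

rank(T) = 2

Lower bound: in the mode-2 unfolding of T (rows indexed by j, columns by (i,k)) the 2×2 minor on rows j ∈ {0, 1}, columns (i,k) ∈ {(0,0), (0,1)} is det [[-2, -6], [16, 8]] = 80 ≠ 0, so that unfolding has rank ≥ 2 and hence rank(T) ≥ 2 (CP rank is at least every unfolding rank, though it can be larger).
Upper bound: with S_k = T[:,:,k], the two rank-1 terms a₁b₁ᵀ, a₂b₂ᵀ are the rank-1 members of the pencil x·S₀ + y·S₁.
det(x·S₀ + y·S₁) is −80·x² + 80·y² = (-80)·(x − y)(x + y), vanishing at (x:y) = (1:1) and (1:-1).
M₁ = S₀ + S₁ = [[-8, 24], [8, -24]] = (-8)·(1, -1)(1, -3)ᵀ and M₂ = S₀ − S₁ = [[4, 8], [4, 8]] = 4·(1, 1)(1, 2)ᵀ, so take a₁ = (1, -1), b₁ = (1, -3), a₂ = (1, 1), b₂ = (1, 2).
Each slice is an integer combination of E₁ = a₁b₁ᵀ and E₂ = a₂b₂ᵀ: S₀ = −4·E₁ + 2·E₂, S₁ = −4·E₁ − 2·E₂; reading off coefficients, c₁ = (-4, -4) and c₂ = (2, -2).
Hence T = (1, -1) ⊗ (1, -3) ⊗ (-4, -4) + (1, 1) ⊗ (1, 2) ⊗ (2, -2), so rank(T) ≤ 2.
These bounds meet, so rank(T) = 2.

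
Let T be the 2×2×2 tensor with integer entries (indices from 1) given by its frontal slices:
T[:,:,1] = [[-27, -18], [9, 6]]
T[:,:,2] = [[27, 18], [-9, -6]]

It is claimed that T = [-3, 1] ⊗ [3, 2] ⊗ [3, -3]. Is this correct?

Yes

Reconstruct entrywise from the claimed factors. For example, T[1,2,1] = -18 and Σₗ aₗ[1]bₗ[2]cₗ[1] = (-3)·(2)·(3) = -18; checking all 8 entries, every one matches. The claim holds.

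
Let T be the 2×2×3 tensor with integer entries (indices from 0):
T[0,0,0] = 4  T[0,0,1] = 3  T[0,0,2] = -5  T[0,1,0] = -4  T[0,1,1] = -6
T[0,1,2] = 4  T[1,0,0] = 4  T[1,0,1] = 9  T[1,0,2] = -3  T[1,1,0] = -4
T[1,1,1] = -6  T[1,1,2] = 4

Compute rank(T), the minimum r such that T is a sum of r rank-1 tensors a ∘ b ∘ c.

2

Lower bound: the mode-3 unfolding of T (rows indexed by k, columns by (i,j) = (0,0), (0,1), (1,0), (1,1)) is [[4, -4, 4, -4], [3, -6, 9, -6], [-5, 4, -3, 4]].
There the 2×2 minor on rows k ∈ {0, 1}, columns (i,j) ∈ {(0,0), (0,1)} is det [[4, -4], [3, -6]] = -12 ≠ 0, so this unfolding has rank ≥ 2; CP rank is at least every unfolding rank, so rank(T) ≥ 2. (This is only a lower bound: in general the CP rank may exceed every unfolding rank, so we still need to exhibit 2 rank-1 terms summing to T.)
Upper bound — finding two terms. Write S_k = T[:,:,k] for the frontal slices: S₀ = [[4, -4], [4, -4]], S₁ = [[3, -6], [9, -6]], S₂ = [[-5, 4], [-3, 4]].
If T = a₁ ∘ b₁ ∘ c₁ + a₂ ∘ b₂ ∘ c₂ then each S_k = c₁[k]·a₁b₁ᵀ + c₂[k]·a₂b₂ᵀ. S₀ and S₁ are linearly independent, so a₁b₁ᵀ and a₂b₂ᵀ must span the same plane of matrices: they are the rank-1 matrices of the form x·S₀ + y·S₁.
det(x·S₀ + y·S₁) is 24·xy + 36·y² = 12·(2·x + 3·y)(y), vanishing at (x:y) = (3:-2) and (1:0).
M₁ = 3·S₀ − 2·S₁ = [[6, 0], [-6, 0]] = 6·[1, -1][1, 0]ᵀ and M₂ = S₀ = [[4, -4], [4, -4]] = 4·[1, 1][1, -1]ᵀ, so take a₁ = [1, -1], b₁ = [1, 0], a₂ = [1, 1], b₂ = [1, -1].
Each slice is an integer combination of E₁ = a₁b₁ᵀ and E₂ = a₂b₂ᵀ: S₀ = 4·E₂, S₁ = −3·E₁ + 6·E₂, S₂ = −E₁ − 4·E₂; reading off coefficients, c₁ = [0, -3, -1] and c₂ = [4, 6, -4].
Hence T = [1, -1] ∘ [1, 0] ∘ [0, -3, -1] + [1, 1] ∘ [1, -1] ∘ [4, 6, -4], so rank(T) ≤ 2.
These bounds meet, so rank(T) = 2.
Check entry T[1,0,1] = 9: (-1)·(1)·(-3) + (1)·(1)·(6) = 9.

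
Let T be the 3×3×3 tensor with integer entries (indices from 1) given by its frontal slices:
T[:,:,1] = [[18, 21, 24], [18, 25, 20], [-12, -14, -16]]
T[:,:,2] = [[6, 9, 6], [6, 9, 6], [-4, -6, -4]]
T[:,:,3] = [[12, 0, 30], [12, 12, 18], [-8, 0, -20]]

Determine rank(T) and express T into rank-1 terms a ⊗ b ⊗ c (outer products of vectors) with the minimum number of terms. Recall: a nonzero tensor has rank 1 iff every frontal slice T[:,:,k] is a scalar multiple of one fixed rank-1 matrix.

rank(T) = 2

Lower bound: the mode-2 unfolding of T (rows indexed by j, columns by (i,k) = (1,1), (1,2), (1,3), (2,1), (2,2), (2,3), (3,1), (3,2), (3,3)) is [[18, 6, 12, 18, 6, 12, -12, -4, -8], [21, 9, 0, 25, 9, 12, -14, -6, 0], [24, 6, 30, 20, 6, 18, -16, -4, -20]].
There the 2×2 minor on rows j ∈ {1, 2}, columns (i,k) ∈ {(1,1), (1,2)} is det [[18, 6], [21, 9]] = 36 ≠ 0, so this unfolding has rank ≥ 2; CP rank is at least every unfolding rank, so rank(T) ≥ 2. (This is only a lower bound: in general the CP rank may exceed every unfolding rank, so we still need to exhibit 2 rank-1 terms summing to T.)
Upper bound — finding two terms. Write S_k = T[:,:,k] for the frontal slices: S₁ = [[18, 21, 24], [18, 25, 20], [-12, -14, -16]], S₂ = [[6, 9, 6], [6, 9, 6], [-4, -6, -4]], S₃ = [[12, 0, 30], [12, 12, 18], [-8, 0, -20]].
If T = a₁ ⊗ b₁ ⊗ c₁ + a₂ ⊗ b₂ ⊗ c₂ then each S_k = c₁[k]·a₁b₁ᵀ + c₂[k]·a₂b₂ᵀ. S₁ and S₂ are linearly independent, so a₁b₁ᵀ and a₂b₂ᵀ must span the same plane of matrices: they are the rank-1 matrices of the form x·S₁ + y·S₂.
The 2×2 minor of x·S₁ + y·S₂ on rows {1,2}, columns {1,2} is 72·x² + 24·xy = 24·(3·x + y)(x), vanishing at (x:y) = (1:-3) and (0:1).
M₁ = S₁ − 3·S₂ = [[0, -6, 6], [0, -2, 2], [0, 4, -4]] = (-2)·(3, 1, -2)(0, 1, -1)ᵀ and M₂ = S₂ = [[6, 9, 6], [6, 9, 6], [-4, -6, -4]] = (3, 3, -2)(2, 3, 2)ᵀ, so take a₁ = (3, 1, -2), b₁ = (0, 1, -1), a₂ = (3, 3, -2), b₂ = (2, 3, 2).
Each slice is an integer combination of E₁ = a₁b₁ᵀ and E₂ = a₂b₂ᵀ: S₁ = −2·E₁ + 3·E₂, S₂ = E₂, S₃ = −6·E₁ + 2·E₂; reading off coefficients, c₁ = (-2, 0, -6) and c₂ = (3, 1, 2).
Hence T = (3, 1, -2) ⊗ (0, 1, -1) ⊗ (-2, 0, -6) + (3, 3, -2) ⊗ (2, 3, 2) ⊗ (3, 1, 2), so rank(T) ≤ 2.
These bounds meet, so rank(T) = 2.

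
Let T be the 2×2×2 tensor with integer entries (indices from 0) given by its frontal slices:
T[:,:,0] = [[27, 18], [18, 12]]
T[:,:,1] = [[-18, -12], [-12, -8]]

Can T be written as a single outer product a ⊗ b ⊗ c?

Yes

If T = a ⊗ b ⊗ c then every fibre of T is a multiple of the corresponding factor, so read the factors off the fibres through the nonzero entry T[0,0,0] = 27.
The mode-1 fibre T[:,0,0] = [27, 18] gives a = [3, 2] (primitive direction); the mode-2 fibre T[0,:,0] = [27, 18] gives b = [3, 2]; then c[k] = T[0,0,k] / (a[0]·b[0]) = [27, -18] / 9 = [3, -2].
Expanding [3, 2] ⊗ [3, 2] ⊗ [3, -2] reproduces all 8 entries of T, so T = [3, 2] ⊗ [3, 2] ⊗ [3, -2] and rank(T) ≤ 1.
Equivalently every frontal slice T[:,:,k] is c[k] times the rank-1 matrix [3, 2] ⊗ [3, 2]. So T has rank 1 (it is nonzero).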